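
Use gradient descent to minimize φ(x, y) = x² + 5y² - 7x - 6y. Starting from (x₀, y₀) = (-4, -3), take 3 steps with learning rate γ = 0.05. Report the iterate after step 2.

(-2.575, -0.3)

∇φ = (2x - 7, 10y - 6)
Step 1: at (-4, -3), ∇φ = (-15, -36) → (-4, -3) − 0.05·(-15, -36) = (-3.25, -1.2)
Step 2: at (-3.25, -1.2), ∇φ = (-13.5, -18) → (-3.25, -1.2) − 0.05·(-13.5, -18) = (-2.575, -0.3)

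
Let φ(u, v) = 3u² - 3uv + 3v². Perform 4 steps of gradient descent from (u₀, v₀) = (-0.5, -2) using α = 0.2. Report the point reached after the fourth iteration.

∇φ = (6u - 3v, -3u + 6v)
(u₁, v₁) = (-0.5, -2) − 0.2·(3, -10.5) = (-1.1, 0.1)
(u₂, v₂) = (-1.1, 0.1) − 0.2·(-6.9, 3.9) = (0.28, -0.68)
(u₃, v₃) = (0.28, -0.68) − 0.2·(3.72, -4.92) = (-0.464, 0.304)
(u₄, v₄) = (-0.464, 0.304) − 0.2·(-3.696, 3.216) = (0.2752, -0.3392)

(0.2752, -0.3392)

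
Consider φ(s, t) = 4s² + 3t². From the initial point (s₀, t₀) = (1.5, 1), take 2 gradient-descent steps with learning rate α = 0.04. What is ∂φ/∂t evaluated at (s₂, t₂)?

3.4656

∇φ = (8s, 6t)
Step 1: at (1.5, 1), ∇φ = (12, 6) → (1.5, 1) − 0.04·(12, 6) = (1.02, 0.76)
Step 2: at (1.02, 0.76), ∇φ = (8.16, 4.56) → (1.02, 0.76) − 0.04·(8.16, 4.56) = (0.6936, 0.5776)
∂φ/∂t at (0.6936, 0.5776) = 3.4656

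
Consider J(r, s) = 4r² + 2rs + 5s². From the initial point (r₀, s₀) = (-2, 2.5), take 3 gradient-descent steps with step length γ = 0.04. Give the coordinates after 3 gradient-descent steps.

∇J = (8r + 2s, 2r + 10s)
(r₁, s₁) = (-2, 2.5) − 0.04·(-11, 21) = (-1.56, 1.66)
(r₂, s₂) = (-1.56, 1.66) − 0.04·(-9.16, 13.48) = (-1.1936, 1.1208)
(r₃, s₃) = (-1.1936, 1.1208) − 0.04·(-7.3072, 8.8208) = (-0.901312, 0.767968)

(-0.901312, 0.767968)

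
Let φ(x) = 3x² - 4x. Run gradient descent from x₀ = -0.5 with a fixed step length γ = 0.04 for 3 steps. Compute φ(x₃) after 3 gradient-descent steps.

-0.546475291648

φ′(x) = 6x - 4
Step 1: φ′(-0.5) = -7; x₁ = -0.5 − 0.04·(-7) = -0.22
Step 2: φ′(-0.22) = -5.32; x₂ = -0.22 − 0.04·(-5.32) = -0.0072
Step 3: φ′(-0.0072) = -4.0432; x₃ = -0.0072 − 0.04·(-4.0432) = 0.154528
φ(0.154528) = -0.546475291648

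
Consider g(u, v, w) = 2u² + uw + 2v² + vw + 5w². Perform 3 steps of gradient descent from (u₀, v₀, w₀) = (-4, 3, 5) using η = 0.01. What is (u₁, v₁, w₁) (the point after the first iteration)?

∇g = (4u + w, 4v + w, u + v + 10w)
(u₁, v₁, w₁) = (-4, 3, 5) − 0.01·(-11, 17, 49) = (-3.89, 2.83, 4.51)

(-3.89, 2.83, 4.51)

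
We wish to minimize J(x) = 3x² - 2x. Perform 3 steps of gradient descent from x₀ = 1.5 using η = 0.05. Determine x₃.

0.7335

J′(x) = 6x - 2
Step 1: J′(1.5) = 7; x₁ = 1.5 − 0.05·7 = 1.15
Step 2: J′(1.15) = 4.9; x₂ = 1.15 − 0.05·4.9 = 0.905
Step 3: J′(0.905) = 3.43; x₃ = 0.905 − 0.05·3.43 = 0.7335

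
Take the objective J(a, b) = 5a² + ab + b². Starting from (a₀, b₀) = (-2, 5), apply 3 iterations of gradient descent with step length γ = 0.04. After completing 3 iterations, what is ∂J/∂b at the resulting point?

∇J = (10a + b, a + 2b)
Step 1: at (-2, 5), ∇J = (-15, 8) → (-2, 5) − 0.04·(-15, 8) = (-1.4, 4.68)
Step 2: at (-1.4, 4.68), ∇J = (-9.32, 7.96) → (-1.4, 4.68) − 0.04·(-9.32, 7.96) = (-1.0272, 4.3616)
Step 3: at (-1.0272, 4.3616), ∇J = (-5.9104, 7.696) → (-1.0272, 4.3616) − 0.04·(-5.9104, 7.696) = (-0.790784, 4.05376)
∂J/∂b at (-0.790784, 4.05376) = 7.316736

7.316736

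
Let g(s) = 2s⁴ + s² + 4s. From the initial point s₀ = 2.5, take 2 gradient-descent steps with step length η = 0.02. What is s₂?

g′(s) = 8s³ + 2s + 4
Step 1: g′(2.5) = 134; s₁ = 2.5 − 0.02·134 = -0.18
Step 2: g′(-0.18) = 3.593344; s₂ = -0.18 − 0.02·3.593344 = -0.25186688

-0.25186688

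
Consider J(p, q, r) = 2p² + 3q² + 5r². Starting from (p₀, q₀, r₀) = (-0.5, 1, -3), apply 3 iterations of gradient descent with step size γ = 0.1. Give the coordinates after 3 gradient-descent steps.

(-0.108, 0.064, 0)

∇J = (4p, 6q, 10r)
(p₁, q₁, r₁) = (-0.5, 1, -3) − 0.1·(-2, 6, -30) = (-0.3, 0.4, 0)
(p₂, q₂, r₂) = (-0.3, 0.4, 0) − 0.1·(-1.2, 2.4, 0) = (-0.18, 0.16, 0)
(p₃, q₃, r₃) = (-0.18, 0.16, 0) − 0.1·(-0.72, 0.96, 0) = (-0.108, 0.064, 0)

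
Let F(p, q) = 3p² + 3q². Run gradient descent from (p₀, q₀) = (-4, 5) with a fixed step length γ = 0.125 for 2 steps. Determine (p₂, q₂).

(-0.25, 0.3125)

∇F = (6p, 6q)
(p₁, q₁) = (-4, 5) − 0.125·(-24, 30) = (-1, 1.25)
(p₂, q₂) = (-1, 1.25) − 0.125·(-6, 7.5) = (-0.25, 0.3125)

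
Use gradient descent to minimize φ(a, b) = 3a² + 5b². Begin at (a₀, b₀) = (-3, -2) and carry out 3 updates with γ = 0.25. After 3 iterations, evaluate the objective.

228.234375

∇φ = (6a, 10b)
(a₁, b₁) = (-3, -2) − 0.25·(-18, -20) = (1.5, 3)
(a₂, b₂) = (1.5, 3) − 0.25·(9, 30) = (-0.75, -4.5)
(a₃, b₃) = (-0.75, -4.5) − 0.25·(-4.5, -45) = (0.375, 6.75)
φ(0.375, 6.75) = 228.234375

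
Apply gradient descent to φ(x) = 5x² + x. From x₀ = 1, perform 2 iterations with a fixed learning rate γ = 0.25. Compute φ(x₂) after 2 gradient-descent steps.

30.578125

φ′(x) = 10x + 1
Step 1: φ′(1) = 11; x₁ = 1 − 0.25·11 = -1.75
Step 2: φ′(-1.75) = -16.5; x₂ = -1.75 − 0.25·(-16.5) = 2.375
φ(2.375) = 30.578125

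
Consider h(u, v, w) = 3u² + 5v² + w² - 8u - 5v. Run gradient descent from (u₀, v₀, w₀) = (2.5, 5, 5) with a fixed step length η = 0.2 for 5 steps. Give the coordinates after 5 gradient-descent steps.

(1.33296, -4, 0.3888)

∇h = (6u - 8, 10v - 5, 2w)
(u₁, v₁, w₁) = (2.5, 5, 5) − 0.2·(7, 45, 10) = (1.1, -4, 3)
(u₂, v₂, w₂) = (1.1, -4, 3) − 0.2·(-1.4, -45, 6) = (1.38, 5, 1.8)
(u₃, v₃, w₃) = (1.38, 5, 1.8) − 0.2·(0.28, 45, 3.6) = (1.324, -4, 1.08)
(u₄, v₄, w₄) = (1.324, -4, 1.08) − 0.2·(-0.056, -45, 2.16) = (1.3352, 5, 0.648)
(u₅, v₅, w₅) = (1.3352, 5, 0.648) − 0.2·(0.0112, 45, 1.296) = (1.33296, -4, 0.3888)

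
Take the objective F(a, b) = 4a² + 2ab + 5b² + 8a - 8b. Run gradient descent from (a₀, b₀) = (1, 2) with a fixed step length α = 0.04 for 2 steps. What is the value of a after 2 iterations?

∇F = (8a + 2b + 8, 2a + 10b - 8)
(a₁, b₁) = (1, 2) − 0.04·(20, 14) = (0.2, 1.44)
(a₂, b₂) = (0.2, 1.44) − 0.04·(12.48, 6.8) = (-0.2992, 1.168)
a = -0.2992

-0.2992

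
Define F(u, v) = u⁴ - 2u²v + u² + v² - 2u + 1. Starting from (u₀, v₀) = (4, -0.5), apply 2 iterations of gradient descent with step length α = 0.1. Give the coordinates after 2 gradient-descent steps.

∇F = (4u³ - 4uv + 2u - 2, -2u² + 2v)
(u₁, v₁) = (4, -0.5) − 0.1·(270, -33) = (-23, 2.8)
(u₂, v₂) = (-23, 2.8) − 0.1·(-48458.4, -1052.4) = (4822.84, 108.04)

(4822.84, 108.04)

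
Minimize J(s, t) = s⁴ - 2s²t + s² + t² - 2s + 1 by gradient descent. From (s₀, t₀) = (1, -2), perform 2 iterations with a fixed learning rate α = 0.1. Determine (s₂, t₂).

∇J = (4s³ - 4st + 2s - 2, -2s² + 2t)
Step 1: at (1, -2), ∇J = (12, -6) → (1, -2) − 0.1·(12, -6) = (-0.2, -1.4)
Step 2: at (-0.2, -1.4), ∇J = (-3.552, -2.88) → (-0.2, -1.4) − 0.1·(-3.552, -2.88) = (0.1552, -1.112)

(0.1552, -1.112)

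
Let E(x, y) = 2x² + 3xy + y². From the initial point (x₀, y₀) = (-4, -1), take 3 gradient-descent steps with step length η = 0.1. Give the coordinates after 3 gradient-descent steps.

∇E = (4x + 3y, 3x + 2y)
Step 1: at (-4, -1), ∇E = (-19, -14) → (-4, -1) − 0.1·(-19, -14) = (-2.1, 0.4)
Step 2: at (-2.1, 0.4), ∇E = (-7.2, -5.5) → (-2.1, 0.4) − 0.1·(-7.2, -5.5) = (-1.38, 0.95)
Step 3: at (-1.38, 0.95), ∇E = (-2.67, -2.24) → (-1.38, 0.95) − 0.1·(-2.67, -2.24) = (-1.113, 1.174)

(-1.113, 1.174)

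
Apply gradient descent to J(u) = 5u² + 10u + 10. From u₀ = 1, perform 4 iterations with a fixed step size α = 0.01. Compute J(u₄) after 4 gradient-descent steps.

J′(u) = 10u + 10
u₁ = 1 − 0.01·20 = 0.8
u₂ = 0.8 − 0.01·18 = 0.62
u₃ = 0.62 − 0.01·16.2 = 0.458
u₄ = 0.458 − 0.01·14.58 = 0.3122
J(0.3122) = 13.6093442

13.6093442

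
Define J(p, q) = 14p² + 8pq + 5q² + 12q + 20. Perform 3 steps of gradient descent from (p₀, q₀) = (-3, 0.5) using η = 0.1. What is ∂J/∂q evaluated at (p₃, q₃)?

256.384

∇J = (28p + 8q, 8p + 10q + 12)
(p₁, q₁) = (-3, 0.5) − 0.1·(-80, -7) = (5, 1.2)
(p₂, q₂) = (5, 1.2) − 0.1·(149.6, 64) = (-9.96, -5.2)
(p₃, q₃) = (-9.96, -5.2) − 0.1·(-320.48, -119.68) = (22.088, 6.768)
∂J/∂q at (22.088, 6.768) = 256.384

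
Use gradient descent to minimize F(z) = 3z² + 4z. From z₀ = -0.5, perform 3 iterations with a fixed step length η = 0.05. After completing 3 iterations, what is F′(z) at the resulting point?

F′(z) = 6z + 4
Step 1: F′(-0.5) = 1; z₁ = -0.5 − 0.05·1 = -0.55
Step 2: F′(-0.55) = 0.7; z₂ = -0.55 − 0.05·0.7 = -0.585
Step 3: F′(-0.585) = 0.49; z₃ = -0.585 − 0.05·0.49 = -0.6095
F′(z) at (-0.6095) = 0.343

0.343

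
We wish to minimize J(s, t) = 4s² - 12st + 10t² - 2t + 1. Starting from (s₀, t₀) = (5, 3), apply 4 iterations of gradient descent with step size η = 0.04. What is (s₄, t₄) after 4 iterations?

∇J = (8s - 12t, -12s + 20t - 2)
(s₁, t₁) = (5, 3) − 0.04·(4, -2) = (4.84, 3.08)
(s₂, t₂) = (4.84, 3.08) − 0.04·(1.76, 1.52) = (4.7696, 3.0192)
(s₃, t₃) = (4.7696, 3.0192) − 0.04·(1.9264, 1.1488) = (4.692544, 2.973248)
(s₄, t₄) = (4.692544, 2.973248) − 0.04·(1.861376, 1.154432) = (4.61808896, 2.92707072)

(4.61808896, 2.92707072)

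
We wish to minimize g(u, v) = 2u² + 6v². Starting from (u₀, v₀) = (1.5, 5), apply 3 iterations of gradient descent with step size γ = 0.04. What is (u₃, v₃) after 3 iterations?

∇g = (4u, 12v)
(u₁, v₁) = (1.5, 5) − 0.04·(6, 60) = (1.26, 2.6)
(u₂, v₂) = (1.26, 2.6) − 0.04·(5.04, 31.2) = (1.0584, 1.352)
(u₃, v₃) = (1.0584, 1.352) − 0.04·(4.2336, 16.224) = (0.889056, 0.70304)

(0.889056, 0.70304)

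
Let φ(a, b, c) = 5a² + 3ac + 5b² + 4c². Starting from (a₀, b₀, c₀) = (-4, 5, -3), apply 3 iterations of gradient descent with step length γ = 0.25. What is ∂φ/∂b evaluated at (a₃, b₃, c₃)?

-168.75

∇φ = (10a + 3c, 10b, 3a + 8c)
(a₁, b₁, c₁) = (-4, 5, -3) − 0.25·(-49, 50, -36) = (8.25, -7.5, 6)
(a₂, b₂, c₂) = (8.25, -7.5, 6) − 0.25·(100.5, -75, 72.75) = (-16.875, 11.25, -12.1875)
(a₃, b₃, c₃) = (-16.875, 11.25, -12.1875) − 0.25·(-205.3125, 112.5, -148.125) = (34.453125, -16.875, 24.84375)
∂φ/∂b at (34.453125, -16.875, 24.84375) = -168.75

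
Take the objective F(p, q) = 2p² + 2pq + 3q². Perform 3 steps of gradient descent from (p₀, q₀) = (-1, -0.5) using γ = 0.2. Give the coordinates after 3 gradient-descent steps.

∇F = (4p + 2q, 2p + 6q)
(p₁, q₁) = (-1, -0.5) − 0.2·(-5, -5) = (0, 0.5)
(p₂, q₂) = (0, 0.5) − 0.2·(1, 3) = (-0.2, -0.1)
(p₃, q₃) = (-0.2, -0.1) − 0.2·(-1, -1) = (0, 0.1)

(0, 0.1)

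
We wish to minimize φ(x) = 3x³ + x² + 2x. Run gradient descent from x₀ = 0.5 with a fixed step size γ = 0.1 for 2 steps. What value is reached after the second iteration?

φ′(x) = 9x² + 2x + 2
x₁ = 0.5 − 0.1·5.25 = -0.025
x₂ = -0.025 − 0.1·1.955625 = -0.2205625

-0.2205625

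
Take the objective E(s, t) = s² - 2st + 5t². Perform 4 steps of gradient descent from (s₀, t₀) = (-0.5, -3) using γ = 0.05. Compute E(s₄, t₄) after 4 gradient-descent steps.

0.66862912

∇E = (2s - 2t, -2s + 10t)
Step 1: at (-0.5, -3), ∇E = (5, -29) → (-0.5, -3) − 0.05·(5, -29) = (-0.75, -1.55)
Step 2: at (-0.75, -1.55), ∇E = (1.6, -14) → (-0.75, -1.55) − 0.05·(1.6, -14) = (-0.83, -0.85)
Step 3: at (-0.83, -0.85), ∇E = (0.04, -6.84) → (-0.83, -0.85) − 0.05·(0.04, -6.84) = (-0.832, -0.508)
Step 4: at (-0.832, -0.508), ∇E = (-0.648, -3.416) → (-0.832, -0.508) − 0.05·(-0.648, -3.416) = (-0.7996, -0.3372)
E(-0.7996, -0.3372) = 0.66862912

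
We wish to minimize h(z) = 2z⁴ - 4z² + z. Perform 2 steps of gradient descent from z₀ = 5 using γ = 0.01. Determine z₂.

2.84897448

h′(z) = 8z³ - 8z + 1
Step 1: h′(5) = 961; z₁ = 5 − 0.01·961 = -4.61
Step 2: h′(-4.61) = -745.897448; z₂ = -4.61 − 0.01·(-745.897448) = 2.84897448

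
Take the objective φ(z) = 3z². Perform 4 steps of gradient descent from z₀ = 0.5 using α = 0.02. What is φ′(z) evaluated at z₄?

1.79908608

φ′(z) = 6z
z₁ = 0.5 − 0.02·3 = 0.44
z₂ = 0.44 − 0.02·2.64 = 0.3872
z₃ = 0.3872 − 0.02·2.3232 = 0.340736
z₄ = 0.340736 − 0.02·2.044416 = 0.29984768
φ′(z) at (0.29984768) = 1.79908608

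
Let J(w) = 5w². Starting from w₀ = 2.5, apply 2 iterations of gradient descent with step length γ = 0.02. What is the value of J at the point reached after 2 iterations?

12.8

J′(w) = 10w
w₁ = 2.5 − 0.02·25 = 2
w₂ = 2 − 0.02·20 = 1.6
J(1.6) = 12.8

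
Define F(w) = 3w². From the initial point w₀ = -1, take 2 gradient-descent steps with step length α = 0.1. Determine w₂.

-0.16

F′(w) = 6w
Step 1: F′(-1) = -6; w₁ = -1 − 0.1·(-6) = -0.4
Step 2: F′(-0.4) = -2.4; w₂ = -0.4 − 0.1·(-2.4) = -0.16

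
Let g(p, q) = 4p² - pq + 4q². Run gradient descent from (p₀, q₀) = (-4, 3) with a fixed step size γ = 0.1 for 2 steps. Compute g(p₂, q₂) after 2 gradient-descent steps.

∇g = (8p - q, -p + 8q)
(p₁, q₁) = (-4, 3) − 0.1·(-35, 28) = (-0.5, 0.2)
(p₂, q₂) = (-0.5, 0.2) − 0.1·(-4.2, 2.1) = (-0.08, -0.01)
g(-0.08, -0.01) = 0.0252

0.0252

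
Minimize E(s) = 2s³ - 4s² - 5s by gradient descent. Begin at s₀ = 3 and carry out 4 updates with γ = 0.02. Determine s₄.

2.00843925

E′(s) = 6s² - 8s - 5
s₁ = 3 − 0.02·25 = 2.5
s₂ = 2.5 − 0.02·12.5 = 2.25
s₃ = 2.25 − 0.02·7.375 = 2.1025
s₄ = 2.1025 − 0.02·4.7030375 = 2.00843925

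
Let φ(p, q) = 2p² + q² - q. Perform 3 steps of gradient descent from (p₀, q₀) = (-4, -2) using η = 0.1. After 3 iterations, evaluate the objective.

2.881392

∇φ = (4p, 2q - 1)
Step 1: at (-4, -2), ∇φ = (-16, -5) → (-4, -2) − 0.1·(-16, -5) = (-2.4, -1.5)
Step 2: at (-2.4, -1.5), ∇φ = (-9.6, -4) → (-2.4, -1.5) − 0.1·(-9.6, -4) = (-1.44, -1.1)
Step 3: at (-1.44, -1.1), ∇φ = (-5.76, -3.2) → (-1.44, -1.1) − 0.1·(-5.76, -3.2) = (-0.864, -0.78)
φ(-0.864, -0.78) = 2.881392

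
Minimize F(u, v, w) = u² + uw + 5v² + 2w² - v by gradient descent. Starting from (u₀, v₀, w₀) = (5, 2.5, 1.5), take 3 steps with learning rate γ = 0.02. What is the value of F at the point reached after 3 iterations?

∇F = (2u + w, 10v - 1, u + 4w)
(u₁, v₁, w₁) = (5, 2.5, 1.5) − 0.02·(11.5, 24, 11) = (4.77, 2.02, 1.28)
(u₂, v₂, w₂) = (4.77, 2.02, 1.28) − 0.02·(10.82, 19.2, 9.89) = (4.5536, 1.636, 1.0822)
(u₃, v₃, w₃) = (4.5536, 1.636, 1.0822) − 0.02·(10.1894, 15.36, 8.8824) = (4.349812, 1.3288, 0.904552)
F(4.349812, 1.3288, 0.904552) = 31.991671420976

31.991671420976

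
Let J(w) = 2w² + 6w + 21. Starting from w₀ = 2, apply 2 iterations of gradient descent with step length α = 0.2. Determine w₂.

-1.36

J′(w) = 4w + 6
Step 1: J′(2) = 14; w₁ = 2 − 0.2·14 = -0.8
Step 2: J′(-0.8) = 2.8; w₂ = -0.8 − 0.2·2.8 = -1.36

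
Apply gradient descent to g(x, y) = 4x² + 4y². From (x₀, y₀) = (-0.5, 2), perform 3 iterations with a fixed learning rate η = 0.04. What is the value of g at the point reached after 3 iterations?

1.680747204608

∇g = (8x, 8y)
Step 1: at (-0.5, 2), ∇g = (-4, 16) → (-0.5, 2) − 0.04·(-4, 16) = (-0.34, 1.36)
Step 2: at (-0.34, 1.36), ∇g = (-2.72, 10.88) → (-0.34, 1.36) − 0.04·(-2.72, 10.88) = (-0.2312, 0.9248)
Step 3: at (-0.2312, 0.9248), ∇g = (-1.8496, 7.3984) → (-0.2312, 0.9248) − 0.04·(-1.8496, 7.3984) = (-0.157216, 0.628864)
g(-0.157216, 0.628864) = 1.680747204608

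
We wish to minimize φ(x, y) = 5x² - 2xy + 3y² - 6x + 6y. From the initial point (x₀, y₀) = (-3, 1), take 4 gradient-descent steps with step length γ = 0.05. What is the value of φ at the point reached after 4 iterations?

-3.6593928

∇φ = (10x - 2y - 6, -2x + 6y + 6)
Step 1: at (-3, 1), ∇φ = (-38, 18) → (-3, 1) − 0.05·(-38, 18) = (-1.1, 0.1)
Step 2: at (-1.1, 0.1), ∇φ = (-17.2, 8.8) → (-1.1, 0.1) − 0.05·(-17.2, 8.8) = (-0.24, -0.34)
Step 3: at (-0.24, -0.34), ∇φ = (-7.72, 4.44) → (-0.24, -0.34) − 0.05·(-7.72, 4.44) = (0.146, -0.562)
Step 4: at (0.146, -0.562), ∇φ = (-3.416, 2.336) → (0.146, -0.562) − 0.05·(-3.416, 2.336) = (0.3168, -0.6788)
φ(0.3168, -0.6788) = -3.6593928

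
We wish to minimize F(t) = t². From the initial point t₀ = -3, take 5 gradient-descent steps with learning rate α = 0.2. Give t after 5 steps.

F′(t) = 2t
Step 1: F′(-3) = -6; t₁ = -3 − 0.2·(-6) = -1.8
Step 2: F′(-1.8) = -3.6; t₂ = -1.8 − 0.2·(-3.6) = -1.08
Step 3: F′(-1.08) = -2.16; t₃ = -1.08 − 0.2·(-2.16) = -0.648
Step 4: F′(-0.648) = -1.296; t₄ = -0.648 − 0.2·(-1.296) = -0.3888
Step 5: F′(-0.3888) = -0.7776; t₅ = -0.3888 − 0.2·(-0.7776) = -0.23328

-0.23328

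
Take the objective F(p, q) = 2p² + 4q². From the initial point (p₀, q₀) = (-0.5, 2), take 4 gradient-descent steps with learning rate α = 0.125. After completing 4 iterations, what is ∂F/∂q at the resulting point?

∇F = (4p, 8q)
Step 1: at (-0.5, 2), ∇F = (-2, 16) → (-0.5, 2) − 0.125·(-2, 16) = (-0.25, 0)
Step 2: at (-0.25, 0), ∇F = (-1, 0) → (-0.25, 0) − 0.125·(-1, 0) = (-0.125, 0)
Step 3: at (-0.125, 0), ∇F = (-0.5, 0) → (-0.125, 0) − 0.125·(-0.5, 0) = (-0.0625, 0)
Step 4: at (-0.0625, 0), ∇F = (-0.25, 0) → (-0.0625, 0) − 0.125·(-0.25, 0) = (-0.03125, 0)
∂F/∂q at (-0.03125, 0) = 0

0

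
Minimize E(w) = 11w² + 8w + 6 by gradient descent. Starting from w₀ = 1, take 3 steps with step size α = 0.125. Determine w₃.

-7.671875

E′(w) = 22w + 8
Step 1: E′(1) = 30; w₁ = 1 − 0.125·30 = -2.75
Step 2: E′(-2.75) = -52.5; w₂ = -2.75 − 0.125·(-52.5) = 3.8125
Step 3: E′(3.8125) = 91.875; w₃ = 3.8125 − 0.125·91.875 = -7.671875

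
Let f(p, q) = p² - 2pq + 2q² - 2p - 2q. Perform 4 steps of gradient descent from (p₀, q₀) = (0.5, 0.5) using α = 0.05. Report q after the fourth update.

0.69815

∇f = (2p - 2q - 2, -2p + 4q - 2)
(p₁, q₁) = (0.5, 0.5) − 0.05·(-2, -1) = (0.6, 0.55)
(p₂, q₂) = (0.6, 0.55) − 0.05·(-1.9, -1) = (0.695, 0.6)
(p₃, q₃) = (0.695, 0.6) − 0.05·(-1.81, -0.99) = (0.7855, 0.6495)
(p₄, q₄) = (0.7855, 0.6495) − 0.05·(-1.728, -0.973) = (0.8719, 0.69815)
q = 0.69815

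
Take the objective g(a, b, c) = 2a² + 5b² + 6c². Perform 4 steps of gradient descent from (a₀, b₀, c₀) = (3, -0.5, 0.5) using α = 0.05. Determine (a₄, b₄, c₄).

(1.2288, -0.03125, 0.0128)

∇g = (4a, 10b, 12c)
(a₁, b₁, c₁) = (3, -0.5, 0.5) − 0.05·(12, -5, 6) = (2.4, -0.25, 0.2)
(a₂, b₂, c₂) = (2.4, -0.25, 0.2) − 0.05·(9.6, -2.5, 2.4) = (1.92, -0.125, 0.08)
(a₃, b₃, c₃) = (1.92, -0.125, 0.08) − 0.05·(7.68, -1.25, 0.96) = (1.536, -0.0625, 0.032)
(a₄, b₄, c₄) = (1.536, -0.0625, 0.032) − 0.05·(6.144, -0.625, 0.384) = (1.2288, -0.03125, 0.0128)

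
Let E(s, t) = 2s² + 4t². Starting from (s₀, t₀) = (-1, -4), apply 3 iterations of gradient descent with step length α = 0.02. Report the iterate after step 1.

∇E = (4s, 8t)
Step 1: at (-1, -4), ∇E = (-4, -32) → (-1, -4) − 0.02·(-4, -32) = (-0.92, -3.36)

(-0.92, -3.36)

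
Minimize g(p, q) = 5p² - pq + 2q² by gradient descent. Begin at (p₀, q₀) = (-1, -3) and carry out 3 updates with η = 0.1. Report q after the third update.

-0.721

∇g = (10p - q, -p + 4q)
(p₁, q₁) = (-1, -3) − 0.1·(-7, -11) = (-0.3, -1.9)
(p₂, q₂) = (-0.3, -1.9) − 0.1·(-1.1, -7.3) = (-0.19, -1.17)
(p₃, q₃) = (-0.19, -1.17) − 0.1·(-0.73, -4.49) = (-0.117, -0.721)
q = -0.721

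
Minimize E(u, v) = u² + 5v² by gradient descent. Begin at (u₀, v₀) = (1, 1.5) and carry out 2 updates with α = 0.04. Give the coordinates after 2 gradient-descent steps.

∇E = (2u, 10v)
(u₁, v₁) = (1, 1.5) − 0.04·(2, 15) = (0.92, 0.9)
(u₂, v₂) = (0.92, 0.9) − 0.04·(1.84, 9) = (0.8464, 0.54)

(0.8464, 0.54)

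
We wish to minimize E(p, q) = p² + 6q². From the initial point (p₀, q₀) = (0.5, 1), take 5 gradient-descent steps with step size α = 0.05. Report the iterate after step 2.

∇E = (2p, 12q)
Step 1: at (0.5, 1), ∇E = (1, 12) → (0.5, 1) − 0.05·(1, 12) = (0.45, 0.4)
Step 2: at (0.45, 0.4), ∇E = (0.9, 4.8) → (0.45, 0.4) − 0.05·(0.9, 4.8) = (0.405, 0.16)

(0.405, 0.16)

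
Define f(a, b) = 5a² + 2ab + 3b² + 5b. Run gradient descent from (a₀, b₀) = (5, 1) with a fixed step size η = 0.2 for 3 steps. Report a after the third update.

∇f = (10a + 2b, 2a + 6b + 5)
(a₁, b₁) = (5, 1) − 0.2·(52, 21) = (-5.4, -3.2)
(a₂, b₂) = (-5.4, -3.2) − 0.2·(-60.4, -25) = (6.68, 1.8)
(a₃, b₃) = (6.68, 1.8) − 0.2·(70.4, 29.16) = (-7.4, -4.032)
a = -7.4

-7.4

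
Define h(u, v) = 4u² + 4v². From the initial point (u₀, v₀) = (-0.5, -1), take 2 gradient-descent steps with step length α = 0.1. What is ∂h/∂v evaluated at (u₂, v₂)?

-0.32

∇h = (8u, 8v)
Step 1: at (-0.5, -1), ∇h = (-4, -8) → (-0.5, -1) − 0.1·(-4, -8) = (-0.1, -0.2)
Step 2: at (-0.1, -0.2), ∇h = (-0.8, -1.6) → (-0.1, -0.2) − 0.1·(-0.8, -1.6) = (-0.02, -0.04)
∂h/∂v at (-0.02, -0.04) = -0.32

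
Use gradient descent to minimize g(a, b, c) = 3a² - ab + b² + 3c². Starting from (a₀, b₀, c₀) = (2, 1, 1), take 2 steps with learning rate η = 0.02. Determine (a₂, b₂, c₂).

∇g = (6a - b, -a + 2b, 6c)
Step 1: at (2, 1, 1), ∇g = (11, 0, 6) → (2, 1, 1) − 0.02·(11, 0, 6) = (1.78, 1, 0.88)
Step 2: at (1.78, 1, 0.88), ∇g = (9.68, 0.22, 5.28) → (1.78, 1, 0.88) − 0.02·(9.68, 0.22, 5.28) = (1.5864, 0.9956, 0.7744)

(1.5864, 0.9956, 0.7744)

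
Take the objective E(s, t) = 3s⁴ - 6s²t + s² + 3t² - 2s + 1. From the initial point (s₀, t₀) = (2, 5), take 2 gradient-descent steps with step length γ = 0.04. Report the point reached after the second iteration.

∇E = (12s³ - 12st + 2s - 2, -6s² + 6t)
(s₁, t₁) = (2, 5) − 0.04·(-22, 6) = (2.88, 4.76)
(s₂, t₂) = (2.88, 4.76) − 0.04·(125.908864, -21.2064) = (-2.15635456, 5.608256)

(-2.15635456, 5.608256)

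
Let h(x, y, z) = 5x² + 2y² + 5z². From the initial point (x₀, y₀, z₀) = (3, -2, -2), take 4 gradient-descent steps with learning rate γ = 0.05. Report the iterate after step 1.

∇h = (10x, 4y, 10z)
(x₁, y₁, z₁) = (3, -2, -2) − 0.05·(30, -8, -20) = (1.5, -1.6, -1)

(1.5, -1.6, -1)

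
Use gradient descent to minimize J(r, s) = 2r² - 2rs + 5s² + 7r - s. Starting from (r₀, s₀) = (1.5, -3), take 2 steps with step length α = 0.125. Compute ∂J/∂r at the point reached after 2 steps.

3.8125

∇J = (4r - 2s + 7, -2r + 10s - 1)
(r₁, s₁) = (1.5, -3) − 0.125·(19, -34) = (-0.875, 1.25)
(r₂, s₂) = (-0.875, 1.25) − 0.125·(1, 13.25) = (-1, -0.40625)
∂J/∂r at (-1, -0.40625) = 3.8125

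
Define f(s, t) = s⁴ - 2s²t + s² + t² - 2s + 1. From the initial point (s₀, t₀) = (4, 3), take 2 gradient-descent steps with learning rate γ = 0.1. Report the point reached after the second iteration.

∇f = (4s³ - 4st + 2s - 2, -2s² + 2t)
Step 1: at (4, 3), ∇f = (214, -26) → (4, 3) − 0.1·(214, -26) = (-17.4, 5.6)
Step 2: at (-17.4, 5.6), ∇f = (-20719.136, -594.32) → (-17.4, 5.6) − 0.1·(-20719.136, -594.32) = (2054.5136, 65.032)

(2054.5136, 65.032)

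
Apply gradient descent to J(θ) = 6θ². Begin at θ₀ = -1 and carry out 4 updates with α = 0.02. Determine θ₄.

J′(θ) = 12θ
Step 1: J′(-1) = -12; θ₁ = -1 − 0.02·(-12) = -0.76
Step 2: J′(-0.76) = -9.12; θ₂ = -0.76 − 0.02·(-9.12) = -0.5776
Step 3: J′(-0.5776) = -6.9312; θ₃ = -0.5776 − 0.02·(-6.9312) = -0.438976
Step 4: J′(-0.438976) = -5.267712; θ₄ = -0.438976 − 0.02·(-5.267712) = -0.33362176

-0.33362176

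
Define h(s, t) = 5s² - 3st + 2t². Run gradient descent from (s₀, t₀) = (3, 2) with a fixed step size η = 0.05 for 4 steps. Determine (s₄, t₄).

(0.70149375, 1.5008375)

∇h = (10s - 3t, -3s + 4t)
(s₁, t₁) = (3, 2) − 0.05·(24, -1) = (1.8, 2.05)
(s₂, t₂) = (1.8, 2.05) − 0.05·(11.85, 2.8) = (1.2075, 1.91)
(s₃, t₃) = (1.2075, 1.91) − 0.05·(6.345, 4.0175) = (0.89025, 1.709125)
(s₄, t₄) = (0.89025, 1.709125) − 0.05·(3.775125, 4.16575) = (0.70149375, 1.5008375)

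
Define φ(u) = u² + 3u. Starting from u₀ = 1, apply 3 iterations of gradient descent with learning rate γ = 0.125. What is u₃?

-0.4453125

φ′(u) = 2u + 3
Step 1: φ′(1) = 5; u₁ = 1 − 0.125·5 = 0.375
Step 2: φ′(0.375) = 3.75; u₂ = 0.375 − 0.125·3.75 = -0.09375
Step 3: φ′(-0.09375) = 2.8125; u₃ = -0.09375 − 0.125·2.8125 = -0.4453125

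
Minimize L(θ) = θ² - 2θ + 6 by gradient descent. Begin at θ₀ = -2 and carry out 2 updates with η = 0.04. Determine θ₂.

-1.5392

L′(θ) = 2θ - 2
θ₁ = -2 − 0.04·(-6) = -1.76
θ₂ = -1.76 − 0.04·(-5.52) = -1.5392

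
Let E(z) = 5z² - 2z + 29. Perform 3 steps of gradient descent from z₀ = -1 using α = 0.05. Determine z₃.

0.05

E′(z) = 10z - 2
Step 1: E′(-1) = -12; z₁ = -1 − 0.05·(-12) = -0.4
Step 2: E′(-0.4) = -6; z₂ = -0.4 − 0.05·(-6) = -0.1
Step 3: E′(-0.1) = -3; z₃ = -0.1 − 0.05·(-3) = 0.05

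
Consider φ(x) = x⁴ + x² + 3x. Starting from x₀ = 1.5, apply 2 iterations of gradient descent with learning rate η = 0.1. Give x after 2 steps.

-0.62355

φ′(x) = 4x³ + 2x + 3
x₁ = 1.5 − 0.1·19.5 = -0.45
x₂ = -0.45 − 0.1·1.7355 = -0.62355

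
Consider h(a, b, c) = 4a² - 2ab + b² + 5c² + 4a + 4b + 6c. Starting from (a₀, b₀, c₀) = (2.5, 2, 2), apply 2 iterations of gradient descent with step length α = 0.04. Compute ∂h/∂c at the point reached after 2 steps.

9.36

∇h = (8a - 2b + 4, -2a + 2b + 4, 10c + 6)
(a₁, b₁, c₁) = (2.5, 2, 2) − 0.04·(20, 3, 26) = (1.7, 1.88, 0.96)
(a₂, b₂, c₂) = (1.7, 1.88, 0.96) − 0.04·(13.84, 4.36, 15.6) = (1.1464, 1.7056, 0.336)
∂h/∂c at (1.1464, 1.7056, 0.336) = 9.36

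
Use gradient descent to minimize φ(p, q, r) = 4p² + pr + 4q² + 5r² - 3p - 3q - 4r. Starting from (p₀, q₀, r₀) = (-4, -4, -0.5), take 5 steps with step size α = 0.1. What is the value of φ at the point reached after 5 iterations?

-1.7903059427

∇φ = (8p + r - 3, 8q - 3, p + 10r - 4)
Step 1: at (-4, -4, -0.5), ∇φ = (-35.5, -35, -13) → (-4, -4, -0.5) − 0.1·(-35.5, -35, -13) = (-0.45, -0.5, 0.8)
Step 2: at (-0.45, -0.5, 0.8), ∇φ = (-5.8, -7, 3.55) → (-0.45, -0.5, 0.8) − 0.1·(-5.8, -7, 3.55) = (0.13, 0.2, 0.445)
Step 3: at (0.13, 0.2, 0.445), ∇φ = (-1.515, -1.4, 0.58) → (0.13, 0.2, 0.445) − 0.1·(-1.515, -1.4, 0.58) = (0.2815, 0.34, 0.387)
Step 4: at (0.2815, 0.34, 0.387), ∇φ = (-0.361, -0.28, 0.1515) → (0.2815, 0.34, 0.387) − 0.1·(-0.361, -0.28, 0.1515) = (0.3176, 0.368, 0.37185)
Step 5: at (0.3176, 0.368, 0.37185), ∇φ = (-0.08735, -0.056, 0.0361) → (0.3176, 0.368, 0.37185) − 0.1·(-0.08735, -0.056, 0.0361) = (0.326335, 0.3736, 0.36824)
φ(0.326335, 0.3736, 0.36824) = -1.7903059427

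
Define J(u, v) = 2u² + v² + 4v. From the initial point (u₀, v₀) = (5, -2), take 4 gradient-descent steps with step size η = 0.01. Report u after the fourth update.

∇J = (4u, 2v + 4)
(u₁, v₁) = (5, -2) − 0.01·(20, 0) = (4.8, -2)
(u₂, v₂) = (4.8, -2) − 0.01·(19.2, 0) = (4.608, -2)
(u₃, v₃) = (4.608, -2) − 0.01·(18.432, 0) = (4.42368, -2)
(u₄, v₄) = (4.42368, -2) − 0.01·(17.69472, 0) = (4.2467328, -2)
u = 4.2467328

4.2467328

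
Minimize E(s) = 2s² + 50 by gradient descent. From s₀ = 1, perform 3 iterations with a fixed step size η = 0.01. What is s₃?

E′(s) = 4s
Step 1: E′(1) = 4; s₁ = 1 − 0.01·4 = 0.96
Step 2: E′(0.96) = 3.84; s₂ = 0.96 − 0.01·3.84 = 0.9216
Step 3: E′(0.9216) = 3.6864; s₃ = 0.9216 − 0.01·3.6864 = 0.884736

0.884736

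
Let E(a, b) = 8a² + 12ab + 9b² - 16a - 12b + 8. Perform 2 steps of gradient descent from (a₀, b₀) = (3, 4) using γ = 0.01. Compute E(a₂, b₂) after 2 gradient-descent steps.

71.0903808

∇E = (16a + 12b - 16, 12a + 18b - 12)
(a₁, b₁) = (3, 4) − 0.01·(80, 96) = (2.2, 3.04)
(a₂, b₂) = (2.2, 3.04) − 0.01·(55.68, 69.12) = (1.6432, 2.3488)
E(1.6432, 2.3488) = 71.0903808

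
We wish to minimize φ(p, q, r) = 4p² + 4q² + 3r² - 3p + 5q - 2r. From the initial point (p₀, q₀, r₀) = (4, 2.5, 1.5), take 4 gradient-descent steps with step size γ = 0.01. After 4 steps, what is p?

∇φ = (8p - 3, 8q + 5, 6r - 2)
(p₁, q₁, r₁) = (4, 2.5, 1.5) − 0.01·(29, 25, 7) = (3.71, 2.25, 1.43)
(p₂, q₂, r₂) = (3.71, 2.25, 1.43) − 0.01·(26.68, 23, 6.58) = (3.4432, 2.02, 1.3642)
(p₃, q₃, r₃) = (3.4432, 2.02, 1.3642) − 0.01·(24.5456, 21.16, 6.1852) = (3.197744, 1.8084, 1.302348)
(p₄, q₄, r₄) = (3.197744, 1.8084, 1.302348) − 0.01·(22.581952, 19.4672, 5.814088) = (2.97192448, 1.613728, 1.24420712)
p = 2.97192448

2.97192448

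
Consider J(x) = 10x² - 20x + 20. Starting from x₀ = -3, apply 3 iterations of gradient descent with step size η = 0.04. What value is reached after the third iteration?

0.968

J′(x) = 20x - 20
x₁ = -3 − 0.04·(-80) = 0.2
x₂ = 0.2 − 0.04·(-16) = 0.84
x₃ = 0.84 − 0.04·(-3.2) = 0.968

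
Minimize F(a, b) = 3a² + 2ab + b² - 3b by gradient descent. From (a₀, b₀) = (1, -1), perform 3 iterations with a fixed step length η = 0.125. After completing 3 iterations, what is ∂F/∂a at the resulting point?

∇F = (6a + 2b, 2a + 2b - 3)
Step 1: at (1, -1), ∇F = (4, -3) → (1, -1) − 0.125·(4, -3) = (0.5, -0.625)
Step 2: at (0.5, -0.625), ∇F = (1.75, -3.25) → (0.5, -0.625) − 0.125·(1.75, -3.25) = (0.28125, -0.21875)
Step 3: at (0.28125, -0.21875), ∇F = (1.25, -2.875) → (0.28125, -0.21875) − 0.125·(1.25, -2.875) = (0.125, 0.140625)
∂F/∂a at (0.125, 0.140625) = 1.03125

1.03125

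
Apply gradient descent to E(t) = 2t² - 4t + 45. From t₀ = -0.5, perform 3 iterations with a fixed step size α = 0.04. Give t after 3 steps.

E′(t) = 4t - 4
t₁ = -0.5 − 0.04·(-6) = -0.26
t₂ = -0.26 − 0.04·(-5.04) = -0.0584
t₃ = -0.0584 − 0.04·(-4.2336) = 0.110944

0.110944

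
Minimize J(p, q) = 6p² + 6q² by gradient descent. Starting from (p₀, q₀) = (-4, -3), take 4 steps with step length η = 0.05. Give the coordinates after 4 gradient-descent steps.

∇J = (12p, 12q)
Step 1: at (-4, -3), ∇J = (-48, -36) → (-4, -3) − 0.05·(-48, -36) = (-1.6, -1.2)
Step 2: at (-1.6, -1.2), ∇J = (-19.2, -14.4) → (-1.6, -1.2) − 0.05·(-19.2, -14.4) = (-0.64, -0.48)
Step 3: at (-0.64, -0.48), ∇J = (-7.68, -5.76) → (-0.64, -0.48) − 0.05·(-7.68, -5.76) = (-0.256, -0.192)
Step 4: at (-0.256, -0.192), ∇J = (-3.072, -2.304) → (-0.256, -0.192) − 0.05·(-3.072, -2.304) = (-0.1024, -0.0768)

(-0.1024, -0.0768)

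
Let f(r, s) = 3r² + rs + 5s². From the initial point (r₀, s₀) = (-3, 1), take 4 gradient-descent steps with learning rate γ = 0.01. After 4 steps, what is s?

∇f = (6r + s, r + 10s)
Step 1: at (-3, 1), ∇f = (-17, 7) → (-3, 1) − 0.01·(-17, 7) = (-2.83, 0.93)
Step 2: at (-2.83, 0.93), ∇f = (-16.05, 6.47) → (-2.83, 0.93) − 0.01·(-16.05, 6.47) = (-2.6695, 0.8653)
Step 3: at (-2.6695, 0.8653), ∇f = (-15.1517, 5.9835) → (-2.6695, 0.8653) − 0.01·(-15.1517, 5.9835) = (-2.517983, 0.805465)
Step 4: at (-2.517983, 0.805465), ∇f = (-14.302433, 5.536667) → (-2.517983, 0.805465) − 0.01·(-14.302433, 5.536667) = (-2.37495867, 0.75009833)
s = 0.75009833

0.75009833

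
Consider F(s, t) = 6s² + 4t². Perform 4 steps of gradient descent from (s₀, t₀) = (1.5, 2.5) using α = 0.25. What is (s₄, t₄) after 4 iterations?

(24, 2.5)

∇F = (12s, 8t)
(s₁, t₁) = (1.5, 2.5) − 0.25·(18, 20) = (-3, -2.5)
(s₂, t₂) = (-3, -2.5) − 0.25·(-36, -20) = (6, 2.5)
(s₃, t₃) = (6, 2.5) − 0.25·(72, 20) = (-12, -2.5)
(s₄, t₄) = (-12, -2.5) − 0.25·(-144, -20) = (24, 2.5)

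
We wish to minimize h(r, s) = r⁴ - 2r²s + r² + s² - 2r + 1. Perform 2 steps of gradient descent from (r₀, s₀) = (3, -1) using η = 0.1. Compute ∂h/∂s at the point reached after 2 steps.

∇h = (4r³ - 4rs + 2r - 2, -2r² + 2s)
(r₁, s₁) = (3, -1) − 0.1·(124, -20) = (-9.4, 1)
(r₂, s₂) = (-9.4, 1) − 0.1·(-3305.536, -174.72) = (321.1536, 18.472)
∂h/∂s at (321.1536, 18.472) = -206242.32558592

-206242.32558592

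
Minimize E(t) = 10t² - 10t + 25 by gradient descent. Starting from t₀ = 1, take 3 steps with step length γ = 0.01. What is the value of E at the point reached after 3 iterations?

E′(t) = 20t - 10
Step 1: E′(1) = 10; t₁ = 1 − 0.01·10 = 0.9
Step 2: E′(0.9) = 8; t₂ = 0.9 − 0.01·8 = 0.82
Step 3: E′(0.82) = 6.4; t₃ = 0.82 − 0.01·6.4 = 0.756
E(0.756) = 23.15536

23.15536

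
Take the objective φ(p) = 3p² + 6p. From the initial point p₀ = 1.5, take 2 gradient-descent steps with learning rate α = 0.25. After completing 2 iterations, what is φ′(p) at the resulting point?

φ′(p) = 6p + 6
p₁ = 1.5 − 0.25·15 = -2.25
p₂ = -2.25 − 0.25·(-7.5) = -0.375
φ′(p) at (-0.375) = 3.75

3.75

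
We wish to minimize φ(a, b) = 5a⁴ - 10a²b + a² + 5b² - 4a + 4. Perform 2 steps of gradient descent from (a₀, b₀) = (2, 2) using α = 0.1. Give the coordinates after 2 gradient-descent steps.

∇φ = (20a³ - 20ab + 2a - 4, -10a² + 10b)
(a₁, b₁) = (2, 2) − 0.1·(80, -20) = (-6, 4)
(a₂, b₂) = (-6, 4) − 0.1·(-3856, -320) = (379.6, 36)

(379.6, 36)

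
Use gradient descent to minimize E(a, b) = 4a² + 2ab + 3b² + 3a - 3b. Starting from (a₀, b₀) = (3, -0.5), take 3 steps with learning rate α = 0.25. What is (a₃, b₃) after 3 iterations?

(-5.125, -2.125)

∇E = (8a + 2b + 3, 2a + 6b - 3)
Step 1: at (3, -0.5), ∇E = (26, 0) → (3, -0.5) − 0.25·(26, 0) = (-3.5, -0.5)
Step 2: at (-3.5, -0.5), ∇E = (-26, -13) → (-3.5, -0.5) − 0.25·(-26, -13) = (3, 2.75)
Step 3: at (3, 2.75), ∇E = (32.5, 19.5) → (3, 2.75) − 0.25·(32.5, 19.5) = (-5.125, -2.125)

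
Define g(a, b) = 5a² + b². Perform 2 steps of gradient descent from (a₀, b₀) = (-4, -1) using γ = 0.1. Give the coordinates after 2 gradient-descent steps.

(0, -0.64)

∇g = (10a, 2b)
Step 1: at (-4, -1), ∇g = (-40, -2) → (-4, -1) − 0.1·(-40, -2) = (0, -0.8)
Step 2: at (0, -0.8), ∇g = (0, -1.6) → (0, -0.8) − 0.1·(0, -1.6) = (0, -0.64)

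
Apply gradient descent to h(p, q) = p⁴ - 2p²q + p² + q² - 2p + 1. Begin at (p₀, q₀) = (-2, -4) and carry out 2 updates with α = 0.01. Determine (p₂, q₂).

(-0.96644, -3.7294)

∇h = (4p³ - 4pq + 2p - 2, -2p² + 2q)
Step 1: at (-2, -4), ∇h = (-70, -16) → (-2, -4) − 0.01·(-70, -16) = (-1.3, -3.84)
Step 2: at (-1.3, -3.84), ∇h = (-33.356, -11.06) → (-1.3, -3.84) − 0.01·(-33.356, -11.06) = (-0.96644, -3.7294)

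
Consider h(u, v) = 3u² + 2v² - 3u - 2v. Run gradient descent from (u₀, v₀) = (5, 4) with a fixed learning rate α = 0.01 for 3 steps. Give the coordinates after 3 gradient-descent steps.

(4.237628, 3.596576)

∇h = (6u - 3, 4v - 2)
(u₁, v₁) = (5, 4) − 0.01·(27, 14) = (4.73, 3.86)
(u₂, v₂) = (4.73, 3.86) − 0.01·(25.38, 13.44) = (4.4762, 3.7256)
(u₃, v₃) = (4.4762, 3.7256) − 0.01·(23.8572, 12.9024) = (4.237628, 3.596576)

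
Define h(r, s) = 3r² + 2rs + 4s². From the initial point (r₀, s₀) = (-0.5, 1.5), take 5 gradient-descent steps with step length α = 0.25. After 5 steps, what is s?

-3.3125

∇h = (6r + 2s, 2r + 8s)
(r₁, s₁) = (-0.5, 1.5) − 0.25·(0, 11) = (-0.5, -1.25)
(r₂, s₂) = (-0.5, -1.25) − 0.25·(-5.5, -11) = (0.875, 1.5)
(r₃, s₃) = (0.875, 1.5) − 0.25·(8.25, 13.75) = (-1.1875, -1.9375)
(r₄, s₄) = (-1.1875, -1.9375) − 0.25·(-11, -17.875) = (1.5625, 2.53125)
(r₅, s₅) = (1.5625, 2.53125) − 0.25·(14.4375, 23.375) = (-2.046875, -3.3125)
s = -3.3125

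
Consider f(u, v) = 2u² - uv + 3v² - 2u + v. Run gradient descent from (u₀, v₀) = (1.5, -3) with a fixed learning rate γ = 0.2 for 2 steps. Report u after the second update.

0.56

∇f = (4u - v - 2, -u + 6v + 1)
(u₁, v₁) = (1.5, -3) − 0.2·(7, -18.5) = (0.1, 0.7)
(u₂, v₂) = (0.1, 0.7) − 0.2·(-2.3, 5.1) = (0.56, -0.32)
u = 0.56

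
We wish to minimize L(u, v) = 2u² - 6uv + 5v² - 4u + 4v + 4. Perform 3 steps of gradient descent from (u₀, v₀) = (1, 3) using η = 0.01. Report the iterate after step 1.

(1.18, 2.72)

∇L = (4u - 6v - 4, -6u + 10v + 4)
Step 1: at (1, 3), ∇L = (-18, 28) → (1, 3) − 0.01·(-18, 28) = (1.18, 2.72)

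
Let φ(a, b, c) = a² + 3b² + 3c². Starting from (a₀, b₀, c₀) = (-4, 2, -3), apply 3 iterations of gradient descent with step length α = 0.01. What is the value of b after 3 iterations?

∇φ = (2a, 6b, 6c)
Step 1: at (-4, 2, -3), ∇φ = (-8, 12, -18) → (-4, 2, -3) − 0.01·(-8, 12, -18) = (-3.92, 1.88, -2.82)
Step 2: at (-3.92, 1.88, -2.82), ∇φ = (-7.84, 11.28, -16.92) → (-3.92, 1.88, -2.82) − 0.01·(-7.84, 11.28, -16.92) = (-3.8416, 1.7672, -2.6508)
Step 3: at (-3.8416, 1.7672, -2.6508), ∇φ = (-7.6832, 10.6032, -15.9048) → (-3.8416, 1.7672, -2.6508) − 0.01·(-7.6832, 10.6032, -15.9048) = (-3.764768, 1.661168, -2.491752)
b = 1.661168

1.661168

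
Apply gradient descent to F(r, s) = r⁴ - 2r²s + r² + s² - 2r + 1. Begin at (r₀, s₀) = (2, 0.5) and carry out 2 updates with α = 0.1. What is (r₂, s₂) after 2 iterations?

(-0.68, 1.16)

∇F = (4r³ - 4rs + 2r - 2, -2r² + 2s)
(r₁, s₁) = (2, 0.5) − 0.1·(30, -7) = (-1, 1.2)
(r₂, s₂) = (-1, 1.2) − 0.1·(-3.2, 0.4) = (-0.68, 1.16)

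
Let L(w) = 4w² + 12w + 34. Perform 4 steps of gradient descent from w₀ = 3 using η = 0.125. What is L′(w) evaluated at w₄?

L′(w) = 8w + 12
w₁ = 3 − 0.125·36 = -1.5
w₂ = -1.5 − 0.125·0 = -1.5
w₃ = -1.5 − 0.125·0 = -1.5
w₄ = -1.5 − 0.125·0 = -1.5
L′(w) at (-1.5) = 0

0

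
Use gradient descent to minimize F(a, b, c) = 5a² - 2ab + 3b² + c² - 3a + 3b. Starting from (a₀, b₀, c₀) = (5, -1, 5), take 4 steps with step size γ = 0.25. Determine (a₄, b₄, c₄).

∇F = (10a - 2b - 3, -2a + 6b + 3, 2c)
Step 1: at (5, -1, 5), ∇F = (49, -13, 10) → (5, -1, 5) − 0.25·(49, -13, 10) = (-7.25, 2.25, 2.5)
Step 2: at (-7.25, 2.25, 2.5), ∇F = (-80, 31, 5) → (-7.25, 2.25, 2.5) − 0.25·(-80, 31, 5) = (12.75, -5.5, 1.25)
Step 3: at (12.75, -5.5, 1.25), ∇F = (135.5, -55.5, 2.5) → (12.75, -5.5, 1.25) − 0.25·(135.5, -55.5, 2.5) = (-21.125, 8.375, 0.625)
Step 4: at (-21.125, 8.375, 0.625), ∇F = (-231, 95.5, 1.25) → (-21.125, 8.375, 0.625) − 0.25·(-231, 95.5, 1.25) = (36.625, -15.5, 0.3125)

(36.625, -15.5, 0.3125)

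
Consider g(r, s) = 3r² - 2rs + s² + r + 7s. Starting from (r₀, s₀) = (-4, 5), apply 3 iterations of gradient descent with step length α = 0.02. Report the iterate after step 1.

∇g = (6r - 2s + 1, -2r + 2s + 7)
Step 1: at (-4, 5), ∇g = (-33, 25) → (-4, 5) − 0.02·(-33, 25) = (-3.34, 4.5)

(-3.34, 4.5)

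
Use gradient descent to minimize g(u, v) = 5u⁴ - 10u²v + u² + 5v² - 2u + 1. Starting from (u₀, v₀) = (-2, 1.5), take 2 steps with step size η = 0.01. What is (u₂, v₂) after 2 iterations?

(-1.0640832, 1.66336)

∇g = (20u³ - 20uv + 2u - 2, -10u² + 10v)
Step 1: at (-2, 1.5), ∇g = (-106, -25) → (-2, 1.5) − 0.01·(-106, -25) = (-0.94, 1.75)
Step 2: at (-0.94, 1.75), ∇g = (12.40832, 8.664) → (-0.94, 1.75) − 0.01·(12.40832, 8.664) = (-1.0640832, 1.66336)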